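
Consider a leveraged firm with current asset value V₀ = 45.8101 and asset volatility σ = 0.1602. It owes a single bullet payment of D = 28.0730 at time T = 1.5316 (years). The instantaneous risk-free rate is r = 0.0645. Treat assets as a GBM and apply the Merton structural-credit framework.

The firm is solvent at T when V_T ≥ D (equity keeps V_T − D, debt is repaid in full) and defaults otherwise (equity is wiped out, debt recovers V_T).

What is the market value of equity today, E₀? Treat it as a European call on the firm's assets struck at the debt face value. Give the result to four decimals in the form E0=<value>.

d₁ = [ln(V₀/D) + (r + σ²/2)T] / (σ√T)
   = [ln(45.8101/28.0730) + (0.0645 + 0.5·0.1602²)·1.5316] / (0.1602·√1.5316)
   = [0.489696 + 0.118442] / 0.198260 = 3.067376
d₂ = d₁ − σ√T = 3.067376 − 0.198260 = 2.869116
N(d₁) = 0.998920,  N(d₂) = 0.997942,  e^(−rT) = 0.905935
E₀ = V₀·N(d₁) − D·e^(−rT)·N(d₂)
   = 45.8101·0.998920 − 28.0730·0.905935·0.997942 = 20.380679

E0=20.3807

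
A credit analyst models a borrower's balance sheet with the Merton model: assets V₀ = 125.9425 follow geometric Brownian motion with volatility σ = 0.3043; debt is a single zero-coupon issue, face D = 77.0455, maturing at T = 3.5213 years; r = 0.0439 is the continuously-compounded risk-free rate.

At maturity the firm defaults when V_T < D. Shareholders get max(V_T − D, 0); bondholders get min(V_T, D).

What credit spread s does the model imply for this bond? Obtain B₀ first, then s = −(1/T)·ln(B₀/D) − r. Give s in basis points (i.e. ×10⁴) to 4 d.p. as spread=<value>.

spread=144.1840

d₁ = [ln(V₀/D) + (r + σ²/2)T] / (σ√T)
   = [ln(125.9425/77.0455) + (0.0439 + 0.5·0.3043²)·3.5213] / (0.3043·√3.5213)
   = [0.491429 + 0.317619] / 0.571023 = 1.416840
d₂ = d₁ − σ√T = 1.416840 − 0.571023 = 0.845817
N(d₁) = 0.921735,  N(d₂) = 0.801173,  e^(−rT) = 0.856771
E₀ = V₀·N(d₁) − D·e^(−rT)·N(d₂)
   = 125.9425·0.921735 − 77.0455·0.856771·0.801173 = 63.199967
B₀ = V₀ − E₀ = 125.9425 − 63.199967 = 62.742533
spread = −(1/T)·ln(B₀/D) − r = −(1/3.5213)·ln(62.742533/77.0455) − 0.0439 = 0.01441840
in basis points: 0.01441840 × 10⁴ = 144.1840 bp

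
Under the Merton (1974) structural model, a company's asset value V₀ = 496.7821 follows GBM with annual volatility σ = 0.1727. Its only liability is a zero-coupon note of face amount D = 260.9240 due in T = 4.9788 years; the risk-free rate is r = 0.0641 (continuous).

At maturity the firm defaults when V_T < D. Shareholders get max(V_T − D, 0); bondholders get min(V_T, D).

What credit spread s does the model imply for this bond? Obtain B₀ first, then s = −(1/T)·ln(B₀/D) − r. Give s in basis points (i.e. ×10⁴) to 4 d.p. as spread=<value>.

d₁ = [ln(V₀/D) + (r + σ²/2)T] / (σ√T)
   = [ln(496.7821/260.9240) + (0.0641 + 0.5·0.1727²)·4.9788] / (0.1727·√4.9788)
   = [0.643922 + 0.393388] / 0.385349 = 2.691870
d₂ = d₁ − σ√T = 2.691870 − 0.385349 = 2.306521
N(d₁) = 0.996447,  N(d₂) = 0.989459,  e^(−rT) = 0.726773
E₀ = V₀·N(d₁) − D·e^(−rT)·N(d₂)
   = 496.7821·0.996447 − 260.9240·0.726773·0.989459 = 307.383570
B₀ = V₀ − E₀ = 496.7821 − 307.383570 = 189.398530
spread = −(1/T)·ln(B₀/D) − r = −(1/4.9788)·ln(189.398530/260.9240) − 0.0641 = 0.00024799
in basis points: 0.00024799 × 10⁴ = 2.4799 bp

spread=2.4799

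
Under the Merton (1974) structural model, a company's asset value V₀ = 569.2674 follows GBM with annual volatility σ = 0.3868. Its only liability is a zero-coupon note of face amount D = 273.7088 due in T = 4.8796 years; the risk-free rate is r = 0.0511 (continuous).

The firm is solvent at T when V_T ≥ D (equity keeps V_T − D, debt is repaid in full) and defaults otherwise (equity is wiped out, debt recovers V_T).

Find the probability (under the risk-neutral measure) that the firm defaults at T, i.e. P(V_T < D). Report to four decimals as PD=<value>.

d₁ = [ln(V₀/D) + (r + σ²/2)T] / (σ√T)
   = [ln(569.2674/273.7088) + (0.0511 + 0.5·0.3868²)·4.8796] / (0.3868·√4.8796)
   = [0.732286 + 0.614376] / 0.854434 = 1.576086
d₂ = d₁ − σ√T = 1.576086 − 0.854434 = 0.721652
risk-neutral PD = N(−d₂) = N(-0.721652) = 0.235254

PD=0.2353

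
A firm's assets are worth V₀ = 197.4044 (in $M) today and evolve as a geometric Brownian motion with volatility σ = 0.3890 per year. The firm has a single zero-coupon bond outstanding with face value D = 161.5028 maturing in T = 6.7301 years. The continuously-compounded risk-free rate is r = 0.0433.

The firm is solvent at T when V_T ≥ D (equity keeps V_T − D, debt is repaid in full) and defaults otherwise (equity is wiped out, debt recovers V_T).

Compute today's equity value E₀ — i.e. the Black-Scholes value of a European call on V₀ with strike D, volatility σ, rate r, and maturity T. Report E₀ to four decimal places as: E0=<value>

d₁ = [ln(V₀/D) + (r + σ²/2)T] / (σ√T)
   = [ln(197.4044/161.5028) + (0.0433 + 0.5·0.3890²)·6.7301] / (0.3890·√6.7301)
   = [0.200732 + 0.800616] / 1.009161 = 0.992258
d₂ = d₁ − σ√T = 0.992258 − 1.009161 = -0.016903
N(d₁) = 0.839464,  N(d₂) = 0.493257,  e^(−rT) = 0.747207
E₀ = V₀·N(d₁) − D·e^(−rT)·N(d₂)
   = 197.4044·0.839464 − 161.5028·0.747207·0.493257 = 106.189633

E0=106.1896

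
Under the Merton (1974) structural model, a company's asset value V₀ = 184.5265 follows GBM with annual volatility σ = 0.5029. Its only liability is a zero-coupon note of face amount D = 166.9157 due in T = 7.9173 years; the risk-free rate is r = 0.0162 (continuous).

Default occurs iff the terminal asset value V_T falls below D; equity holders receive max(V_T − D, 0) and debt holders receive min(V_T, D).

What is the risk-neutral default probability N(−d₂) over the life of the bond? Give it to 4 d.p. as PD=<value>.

PD=0.7075

d₁ = [ln(V₀/D) + (r + σ²/2)T] / (σ√T)
   = [ln(184.5265/166.9157) + (0.0162 + 0.5·0.5029²)·7.9173] / (0.5029·√7.9173)
   = [0.100304 + 1.129436] / 1.415045 = 0.869047
d₂ = d₁ − σ√T = 0.869047 − 1.415045 = -0.545998
risk-neutral PD = N(−d₂) = N(0.545998) = 0.707466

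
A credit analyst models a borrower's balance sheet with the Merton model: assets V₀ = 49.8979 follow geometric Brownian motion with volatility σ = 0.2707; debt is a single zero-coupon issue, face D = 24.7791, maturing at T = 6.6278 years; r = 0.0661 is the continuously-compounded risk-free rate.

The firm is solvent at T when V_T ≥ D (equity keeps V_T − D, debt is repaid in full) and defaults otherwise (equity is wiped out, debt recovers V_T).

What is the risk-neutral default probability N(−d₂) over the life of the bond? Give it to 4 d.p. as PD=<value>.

d₁ = [ln(V₀/D) + (r + σ²/2)T] / (σ√T)
   = [ln(49.8979/24.7791) + (0.0661 + 0.5·0.2707²)·6.6278] / (0.2707·√6.6278)
   = [0.699978 + 0.680935] / 0.696904 = 1.981498
d₂ = d₁ − σ√T = 1.981498 − 0.696904 = 1.284594
risk-neutral PD = N(−d₂) = N(-1.284594) = 0.099467

PD=0.0995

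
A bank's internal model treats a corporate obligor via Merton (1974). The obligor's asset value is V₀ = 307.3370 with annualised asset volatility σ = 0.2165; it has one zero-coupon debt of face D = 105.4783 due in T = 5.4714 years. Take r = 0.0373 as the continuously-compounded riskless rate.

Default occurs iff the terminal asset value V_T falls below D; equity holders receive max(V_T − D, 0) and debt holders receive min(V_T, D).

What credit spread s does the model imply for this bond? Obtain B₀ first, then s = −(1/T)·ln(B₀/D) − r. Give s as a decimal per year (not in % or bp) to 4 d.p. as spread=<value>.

d₁ = [ln(V₀/D) + (r + σ²/2)T] / (σ√T)
   = [ln(307.3370/105.4783) + (0.0373 + 0.5·0.2165²)·5.4714] / (0.2165·√5.4714)
   = [1.069440 + 0.332312] / 0.506416 = 2.767986
d₂ = d₁ − σ√T = 2.767986 − 0.506416 = 2.261570
N(d₁) = 0.997180,  N(d₂) = 0.988138,  e^(−rT) = 0.815395
E₀ = V₀·N(d₁) − D·e^(−rT)·N(d₂)
   = 307.3370·0.997180 − 105.4783·0.815395·0.988138 = 221.484030
B₀ = V₀ − E₀ = 307.3370 − 221.484030 = 85.852970
spread = −(1/T)·ln(B₀/D) − r = −(1/5.4714)·ln(85.852970/105.4783) − 0.0373 = 0.00032640

spread=0.0003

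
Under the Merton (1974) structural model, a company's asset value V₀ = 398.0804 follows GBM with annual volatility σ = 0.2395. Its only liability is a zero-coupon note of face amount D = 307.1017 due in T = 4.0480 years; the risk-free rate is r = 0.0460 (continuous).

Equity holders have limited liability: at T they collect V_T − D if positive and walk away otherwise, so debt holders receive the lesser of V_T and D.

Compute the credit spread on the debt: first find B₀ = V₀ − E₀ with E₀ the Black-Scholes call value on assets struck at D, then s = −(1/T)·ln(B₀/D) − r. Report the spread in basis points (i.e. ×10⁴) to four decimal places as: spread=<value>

d₁ = [ln(V₀/D) + (r + σ²/2)T] / (σ√T)
   = [ln(398.0804/307.1017) + (0.0460 + 0.5·0.2395²)·4.0480] / (0.2395·√4.0480)
   = [0.259475 + 0.302305] / 0.481865 = 1.165845
d₂ = d₁ − σ√T = 1.165845 − 0.481865 = 0.683979
N(d₁) = 0.878161,  N(d₂) = 0.753006,  e^(−rT) = 0.830101
E₀ = V₀·N(d₁) − D·e^(−rT)·N(d₂)
   = 398.0804·0.878161 − 307.1017·0.830101·0.753006 = 157.618508
B₀ = V₀ − E₀ = 398.0804 − 157.618508 = 240.461892
spread = −(1/T)·ln(B₀/D) − r = −(1/4.0480)·ln(240.461892/307.1017) − 0.0460 = 0.01442918
in basis points: 0.01442918 × 10⁴ = 144.2918 bp

spread=144.2918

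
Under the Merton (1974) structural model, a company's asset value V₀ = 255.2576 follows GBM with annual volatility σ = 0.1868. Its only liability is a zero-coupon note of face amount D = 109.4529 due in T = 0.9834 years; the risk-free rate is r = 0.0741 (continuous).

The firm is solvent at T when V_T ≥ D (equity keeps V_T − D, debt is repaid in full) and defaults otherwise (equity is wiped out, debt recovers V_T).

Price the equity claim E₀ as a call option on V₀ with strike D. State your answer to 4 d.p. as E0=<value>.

E0=153.4969

d₁ = [ln(V₀/D) + (r + σ²/2)T] / (σ√T)
   = [ln(255.2576/109.4529) + (0.0741 + 0.5·0.1868²)·0.9834] / (0.1868·√0.9834)
   = [0.846779 + 0.090027] / 0.185243 = 5.057173
d₂ = d₁ − σ√T = 5.057173 − 0.185243 = 4.871930
N(d₁) = 1.000000,  N(d₂) = 0.999999,  e^(−rT) = 0.929722
E₀ = V₀·N(d₁) − D·e^(−rT)·N(d₂)
   = 255.2576·1.000000 − 109.4529·0.929722·0.999999 = 153.496861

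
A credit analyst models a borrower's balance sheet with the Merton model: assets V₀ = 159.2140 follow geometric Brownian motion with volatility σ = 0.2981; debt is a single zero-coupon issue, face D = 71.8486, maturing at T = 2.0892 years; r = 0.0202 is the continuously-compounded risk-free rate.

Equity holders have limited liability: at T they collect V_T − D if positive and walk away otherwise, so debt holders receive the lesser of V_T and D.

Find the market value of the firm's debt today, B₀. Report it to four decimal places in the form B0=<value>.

B0=68.4437

d₁ = [ln(V₀/D) + (r + σ²/2)T] / (σ√T)
   = [ln(159.2140/71.8486) + (0.0202 + 0.5·0.2981²)·2.0892] / (0.2981·√2.0892)
   = [0.795688 + 0.135029] / 0.430876 = 2.160059
d₂ = d₁ − σ√T = 2.160059 − 0.430876 = 1.729183
N(d₁) = 0.984616,  N(d₂) = 0.958112,  e^(−rT) = 0.958676
E₀ = V₀·N(d₁) − D·e^(−rT)·N(d₂)
   = 159.2140·0.984616 − 71.8486·0.958676·0.958112 = 90.770333
B₀ = V₀ − E₀ = 159.2140 − 90.770333 = 68.443667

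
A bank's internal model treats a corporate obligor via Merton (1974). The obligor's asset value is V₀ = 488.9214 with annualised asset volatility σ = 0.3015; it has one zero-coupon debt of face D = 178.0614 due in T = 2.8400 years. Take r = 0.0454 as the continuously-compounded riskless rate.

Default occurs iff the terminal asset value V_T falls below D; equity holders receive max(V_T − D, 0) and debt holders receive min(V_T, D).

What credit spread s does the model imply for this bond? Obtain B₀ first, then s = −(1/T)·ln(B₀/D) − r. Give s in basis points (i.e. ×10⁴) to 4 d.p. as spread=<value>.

d₁ = [ln(V₀/D) + (r + σ²/2)T] / (σ√T)
   = [ln(488.9214/178.0614) + (0.0454 + 0.5·0.3015²)·2.8400] / (0.3015·√2.8400)
   = [1.010073 + 0.258017] / 0.508097 = 2.495765
d₂ = d₁ − σ√T = 2.495765 − 0.508097 = 1.987669
N(d₁) = 0.993716,  N(d₂) = 0.976576,  e^(−rT) = 0.879030
E₀ = V₀·N(d₁) − D·e^(−rT)·N(d₂)
   = 488.9214·0.993716 − 178.0614·0.879030·0.976576 = 332.993911
B₀ = V₀ − E₀ = 488.9214 − 332.993911 = 155.927489
spread = −(1/T)·ln(B₀/D) − r = −(1/2.8400)·ln(155.927489/178.0614) − 0.0454 = 0.00133850
in basis points: 0.00133850 × 10⁴ = 13.3850 bp

spread=13.3850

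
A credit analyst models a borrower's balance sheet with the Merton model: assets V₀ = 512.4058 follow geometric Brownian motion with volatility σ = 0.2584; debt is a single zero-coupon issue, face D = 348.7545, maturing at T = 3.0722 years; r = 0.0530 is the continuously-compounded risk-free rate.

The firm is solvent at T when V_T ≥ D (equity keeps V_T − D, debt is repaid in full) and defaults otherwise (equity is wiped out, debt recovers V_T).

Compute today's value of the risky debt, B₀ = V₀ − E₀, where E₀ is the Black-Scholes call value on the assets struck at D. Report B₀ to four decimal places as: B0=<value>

d₁ = [ln(V₀/D) + (r + σ²/2)T] / (σ√T)
   = [ln(512.4058/348.7545) + (0.0530 + 0.5·0.2584²)·3.0722] / (0.2584·√3.0722)
   = [0.384749 + 0.265393] / 0.452916 = 1.435459
d₂ = d₁ − σ√T = 1.435459 − 0.452916 = 0.982543
N(d₁) = 0.924422,  N(d₂) = 0.837084,  e^(−rT) = 0.849739
E₀ = V₀·N(d₁) − D·e^(−rT)·N(d₂)
   = 512.4058·0.924422 − 348.7545·0.849739·0.837084 = 225.609181
B₀ = V₀ − E₀ = 512.4058 − 225.609181 = 286.796619

B0=286.7966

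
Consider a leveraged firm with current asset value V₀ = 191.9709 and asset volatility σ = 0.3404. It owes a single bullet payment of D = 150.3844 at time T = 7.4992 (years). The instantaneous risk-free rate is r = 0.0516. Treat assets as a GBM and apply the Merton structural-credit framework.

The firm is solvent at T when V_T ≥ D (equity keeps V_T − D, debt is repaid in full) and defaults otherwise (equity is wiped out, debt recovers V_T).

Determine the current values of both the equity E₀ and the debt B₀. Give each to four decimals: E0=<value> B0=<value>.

E0=108.0918 B0=83.8791

d₁ = [ln(V₀/D) + (r + σ²/2)T] / (σ√T)
   = [ln(191.9709/150.3844) + (0.0516 + 0.5·0.3404²)·7.4992] / (0.3404·√7.4992)
   = [0.244149 + 0.821433] / 0.932174 = 1.143115
d₂ = d₁ − σ√T = 1.143115 − 0.932174 = 0.210941
N(d₁) = 0.873505,  N(d₂) = 0.583533,  e^(−rT) = 0.679119
E₀ = V₀·N(d₁) − D·e^(−rT)·N(d₂)
   = 191.9709·0.873505 − 150.3844·0.679119·0.583533 = 108.091831
B₀ = V₀ − E₀ = 191.9709 − 108.091831 = 83.879069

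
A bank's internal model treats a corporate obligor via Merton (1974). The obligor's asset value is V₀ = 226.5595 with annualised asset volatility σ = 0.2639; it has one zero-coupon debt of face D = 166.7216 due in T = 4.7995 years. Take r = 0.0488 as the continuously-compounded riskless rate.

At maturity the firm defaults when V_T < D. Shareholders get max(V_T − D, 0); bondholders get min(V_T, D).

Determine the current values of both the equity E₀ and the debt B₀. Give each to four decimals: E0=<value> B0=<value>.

d₁ = [ln(V₀/D) + (r + σ²/2)T] / (σ√T)
   = [ln(226.5595/166.7216) + (0.0488 + 0.5·0.2639²)·4.7995] / (0.2639·√4.7995)
   = [0.306682 + 0.401342] / 0.578146 = 1.224646
d₂ = d₁ − σ√T = 1.224646 − 0.578146 = 0.646500
N(d₁) = 0.889646,  N(d₂) = 0.741022,  e^(−rT) = 0.791191
E₀ = V₀·N(d₁) − D·e^(−rT)·N(d₂)
   = 226.5595·0.889646 − 166.7216·0.791191·0.741022 = 103.810424
B₀ = V₀ − E₀ = 226.5595 − 103.810424 = 122.749076

E0=103.8104 B0=122.7491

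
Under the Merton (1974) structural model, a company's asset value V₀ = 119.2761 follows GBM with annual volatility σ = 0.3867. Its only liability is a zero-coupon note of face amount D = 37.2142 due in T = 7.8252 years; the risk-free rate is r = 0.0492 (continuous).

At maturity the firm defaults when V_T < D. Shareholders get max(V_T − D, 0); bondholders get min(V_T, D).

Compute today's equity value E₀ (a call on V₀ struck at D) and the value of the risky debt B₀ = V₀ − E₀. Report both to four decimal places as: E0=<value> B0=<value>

d₁ = [ln(V₀/D) + (r + σ²/2)T] / (σ√T)
   = [ln(119.2761/37.2142) + (0.0492 + 0.5·0.3867²)·7.8252] / (0.3867·√7.8252)
   = [1.164751 + 0.970078] / 1.081738 = 1.973518
d₂ = d₁ − σ√T = 1.973518 − 1.081738 = 0.891780
N(d₁) = 0.975782,  N(d₂) = 0.813745,  e^(−rT) = 0.680451
E₀ = V₀·N(d₁) − D·e^(−rT)·N(d₂)
   = 119.2761·0.975782 − 37.2142·0.680451·0.813745 = 95.781444
B₀ = V₀ − E₀ = 119.2761 − 95.781444 = 23.494656

E0=95.7814 B0=23.4947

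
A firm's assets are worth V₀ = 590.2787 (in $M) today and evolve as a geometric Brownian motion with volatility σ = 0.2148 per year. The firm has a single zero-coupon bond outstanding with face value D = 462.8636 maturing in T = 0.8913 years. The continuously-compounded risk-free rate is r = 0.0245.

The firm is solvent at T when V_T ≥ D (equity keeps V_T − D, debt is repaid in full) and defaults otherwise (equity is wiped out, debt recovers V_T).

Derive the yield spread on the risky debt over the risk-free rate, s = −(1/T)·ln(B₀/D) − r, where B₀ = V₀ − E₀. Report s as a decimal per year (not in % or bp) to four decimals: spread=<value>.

d₁ = [ln(V₀/D) + (r + σ²/2)T] / (σ√T)
   = [ln(590.2787/462.8636) + (0.0245 + 0.5·0.2148²)·0.8913] / (0.2148·√0.8913)
   = [0.243162 + 0.042399] / 0.202790 = 1.408163
d₂ = d₁ − σ√T = 1.408163 − 0.202790 = 1.205373
N(d₁) = 0.920459,  N(d₂) = 0.885970,  e^(−rT) = 0.978400
E₀ = V₀·N(d₁) − D·e^(−rT)·N(d₂)
   = 590.2787·0.920459 − 462.8636·0.978400·0.885970 = 142.101538
B₀ = V₀ − E₀ = 590.2787 − 142.101538 = 448.177162
spread = −(1/T)·ln(B₀/D) − r = −(1/0.8913)·ln(448.177162/462.8636) − 0.0245 = 0.01167615

spread=0.0117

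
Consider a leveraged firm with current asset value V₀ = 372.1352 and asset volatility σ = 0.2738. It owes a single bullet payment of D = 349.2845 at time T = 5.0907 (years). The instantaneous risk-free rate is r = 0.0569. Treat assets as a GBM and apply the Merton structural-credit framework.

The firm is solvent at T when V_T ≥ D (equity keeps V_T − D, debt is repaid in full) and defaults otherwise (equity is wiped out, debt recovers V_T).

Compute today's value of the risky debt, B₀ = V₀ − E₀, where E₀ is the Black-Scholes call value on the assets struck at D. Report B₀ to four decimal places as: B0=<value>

B0=228.2576

d₁ = [ln(V₀/D) + (r + σ²/2)T] / (σ√T)
   = [ln(372.1352/349.2845) + (0.0569 + 0.5·0.2738²)·5.0907] / (0.2738·√5.0907)
   = [0.063370 + 0.480477] / 0.617763 = 0.880349
d₂ = d₁ − σ√T = 0.880349 − 0.617763 = 0.262585
N(d₁) = 0.810665,  N(d₂) = 0.603565,  e^(−rT) = 0.748517
E₀ = V₀·N(d₁) − D·e^(−rT)·N(d₂)
   = 372.1352·0.810665 − 349.2845·0.748517·0.603565 = 143.877565
B₀ = V₀ − E₀ = 372.1352 − 143.877565 = 228.257635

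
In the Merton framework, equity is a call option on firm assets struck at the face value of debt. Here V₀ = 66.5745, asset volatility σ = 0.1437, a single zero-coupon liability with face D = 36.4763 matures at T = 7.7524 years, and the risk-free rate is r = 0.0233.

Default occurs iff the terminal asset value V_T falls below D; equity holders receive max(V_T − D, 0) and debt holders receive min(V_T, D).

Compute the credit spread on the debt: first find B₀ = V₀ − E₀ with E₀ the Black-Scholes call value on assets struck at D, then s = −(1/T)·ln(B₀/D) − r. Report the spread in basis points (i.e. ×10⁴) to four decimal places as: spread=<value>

spread=7.2068

d₁ = [ln(V₀/D) + (r + σ²/2)T] / (σ√T)
   = [ln(66.5745/36.4763) + (0.0233 + 0.5·0.1437²)·7.7524] / (0.1437·√7.7524)
   = [0.601659 + 0.260673] / 0.400106 = 2.155260
d₂ = d₁ − σ√T = 2.155260 − 0.400106 = 1.755154
N(d₁) = 0.984429,  N(d₂) = 0.960384,  e^(−rT) = 0.834743
E₀ = V₀·N(d₁) − D·e^(−rT)·N(d₂)
   = 66.5745·0.984429 − 36.4763·0.834743·0.960384 = 36.295791
B₀ = V₀ − E₀ = 66.5745 − 36.295791 = 30.278709
spread = −(1/T)·ln(B₀/D) − r = −(1/7.7524)·ln(30.278709/36.4763) − 0.0233 = 0.00072068
in basis points: 0.00072068 × 10⁴ = 7.2068 bp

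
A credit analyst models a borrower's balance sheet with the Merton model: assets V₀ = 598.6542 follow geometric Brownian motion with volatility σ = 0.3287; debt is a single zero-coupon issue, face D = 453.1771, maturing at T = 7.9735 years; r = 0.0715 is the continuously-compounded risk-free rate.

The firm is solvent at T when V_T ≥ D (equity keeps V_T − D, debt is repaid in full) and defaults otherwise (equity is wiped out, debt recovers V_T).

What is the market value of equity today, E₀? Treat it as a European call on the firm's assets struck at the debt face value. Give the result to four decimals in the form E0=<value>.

d₁ = [ln(V₀/D) + (r + σ²/2)T] / (σ√T)
   = [ln(598.6542/453.1771) + (0.0715 + 0.5·0.3287²)·7.9735] / (0.3287·√7.9735)
   = [0.278401 + 1.000848] / 0.928163 = 1.378260
d₂ = d₁ − σ√T = 1.378260 − 0.928163 = 0.450097
N(d₁) = 0.915938,  N(d₂) = 0.673680,  e^(−rT) = 0.565466
E₀ = V₀·N(d₁) − D·e^(−rT)·N(d₂)
   = 598.6542·0.915938 − 453.1771·0.565466·0.673680 = 375.695795

E0=375.6958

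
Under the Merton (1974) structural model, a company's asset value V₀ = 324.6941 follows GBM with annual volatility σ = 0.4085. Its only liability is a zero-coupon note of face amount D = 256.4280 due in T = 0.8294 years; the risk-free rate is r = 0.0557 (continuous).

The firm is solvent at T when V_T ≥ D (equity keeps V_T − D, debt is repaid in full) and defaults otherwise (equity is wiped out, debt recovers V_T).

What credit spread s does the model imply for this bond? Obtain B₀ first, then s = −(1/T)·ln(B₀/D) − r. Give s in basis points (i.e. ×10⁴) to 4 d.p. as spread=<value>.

d₁ = [ln(V₀/D) + (r + σ²/2)T] / (σ√T)
   = [ln(324.6941/256.4280) + (0.0557 + 0.5·0.4085²)·0.8294] / (0.4085·√0.8294)
   = [0.236036 + 0.115400] / 0.372027 = 0.944650
d₂ = d₁ − σ√T = 0.944650 − 0.372027 = 0.572624
N(d₁) = 0.827581,  N(d₂) = 0.716550,  e^(−rT) = 0.954853
E₀ = V₀·N(d₁) − D·e^(−rT)·N(d₂)
   = 324.6941·0.827581 − 256.4280·0.954853·0.716550 = 93.262637
B₀ = V₀ − E₀ = 324.6941 − 93.262637 = 231.431463
spread = −(1/T)·ln(B₀/D) − r = −(1/0.8294)·ln(231.431463/256.4280) − 0.0557 = 0.06796066
in basis points: 0.06796066 × 10⁴ = 679.6066 bp

spread=679.6066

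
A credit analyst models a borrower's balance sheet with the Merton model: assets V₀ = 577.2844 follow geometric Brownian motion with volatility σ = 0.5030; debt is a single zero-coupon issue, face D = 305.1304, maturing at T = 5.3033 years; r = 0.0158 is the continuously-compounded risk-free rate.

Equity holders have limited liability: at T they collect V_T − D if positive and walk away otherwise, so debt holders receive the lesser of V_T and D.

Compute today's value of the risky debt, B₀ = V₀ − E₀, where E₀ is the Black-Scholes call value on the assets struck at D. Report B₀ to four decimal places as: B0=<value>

d₁ = [ln(V₀/D) + (r + σ²/2)T] / (σ√T)
   = [ln(577.2844/305.1304) + (0.0158 + 0.5·0.5030²)·5.3033] / (0.5030·√5.3033)
   = [0.637596 + 0.754683] / 1.158353 = 1.201947
d₂ = d₁ − σ√T = 1.201947 − 1.158353 = 0.043593
N(d₁) = 0.885308,  N(d₂) = 0.517386,  e^(−rT) = 0.919622
E₀ = V₀·N(d₁) − D·e^(−rT)·N(d₂)
   = 577.2844·0.885308 − 305.1304·0.919622·0.517386 = 365.893563
B₀ = V₀ − E₀ = 577.2844 − 365.893563 = 211.390837

B0=211.3908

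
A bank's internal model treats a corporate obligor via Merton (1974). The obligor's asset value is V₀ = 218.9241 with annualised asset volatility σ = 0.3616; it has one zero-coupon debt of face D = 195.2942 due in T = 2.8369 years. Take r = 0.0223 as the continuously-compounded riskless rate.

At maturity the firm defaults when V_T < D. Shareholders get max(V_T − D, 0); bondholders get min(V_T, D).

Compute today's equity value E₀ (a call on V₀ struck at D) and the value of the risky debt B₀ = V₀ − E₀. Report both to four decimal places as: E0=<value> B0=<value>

E0=67.8844 B0=151.0397

d₁ = [ln(V₀/D) + (r + σ²/2)T] / (σ√T)
   = [ln(218.9241/195.2942) + (0.0223 + 0.5·0.3616²)·2.8369] / (0.3616·√2.8369)
   = [0.114218 + 0.248732] / 0.609046 = 0.595931
d₂ = d₁ − σ√T = 0.595931 − 0.609046 = -0.013116
N(d₁) = 0.724389,  N(d₂) = 0.494768,  e^(−rT) = 0.938697
E₀ = V₀·N(d₁) − D·e^(−rT)·N(d₂)
   = 218.9241·0.724389 − 195.2942·0.938697·0.494768 = 67.884446
B₀ = V₀ − E₀ = 218.9241 − 67.884446 = 151.039654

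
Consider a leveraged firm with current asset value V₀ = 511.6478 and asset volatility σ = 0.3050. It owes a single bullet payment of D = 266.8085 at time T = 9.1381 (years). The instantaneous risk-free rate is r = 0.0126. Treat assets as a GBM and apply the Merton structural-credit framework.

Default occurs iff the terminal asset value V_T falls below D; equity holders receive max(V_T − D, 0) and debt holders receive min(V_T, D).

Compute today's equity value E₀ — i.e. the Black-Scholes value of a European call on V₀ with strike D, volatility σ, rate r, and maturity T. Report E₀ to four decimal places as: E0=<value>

d₁ = [ln(V₀/D) + (r + σ²/2)T] / (σ√T)
   = [ln(511.6478/266.8085) + (0.0126 + 0.5·0.3050²)·9.1381] / (0.3050·√9.1381)
   = [0.651105 + 0.540176] / 0.921993 = 1.292071
d₂ = d₁ − σ√T = 1.292071 − 0.921993 = 0.370078
N(d₁) = 0.901834,  N(d₂) = 0.644338,  e^(−rT) = 0.891241
E₀ = V₀·N(d₁) − D·e^(−rT)·N(d₂)
   = 511.6478·0.901834 − 266.8085·0.891241·0.644338 = 308.203695

E0=308.2037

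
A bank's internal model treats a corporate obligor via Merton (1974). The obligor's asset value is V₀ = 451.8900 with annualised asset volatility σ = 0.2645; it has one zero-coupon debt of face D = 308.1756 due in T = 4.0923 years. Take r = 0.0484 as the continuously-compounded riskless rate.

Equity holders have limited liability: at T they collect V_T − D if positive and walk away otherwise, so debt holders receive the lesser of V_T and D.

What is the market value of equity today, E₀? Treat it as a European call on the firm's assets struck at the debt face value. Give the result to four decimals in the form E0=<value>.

d₁ = [ln(V₀/D) + (r + σ²/2)T] / (σ√T)
   = [ln(451.8900/308.1756) + (0.0484 + 0.5·0.2645²)·4.0923] / (0.2645·√4.0923)
   = [0.382769 + 0.341216] / 0.535069 = 1.353071
d₂ = d₁ − σ√T = 1.353071 − 0.535069 = 0.818002
N(d₁) = 0.911983,  N(d₂) = 0.793322,  e^(−rT) = 0.820315
E₀ = V₀·N(d₁) − D·e^(−rT)·N(d₂)
   = 451.8900·0.911983 − 308.1756·0.820315·0.793322 = 211.563650

E0=211.5636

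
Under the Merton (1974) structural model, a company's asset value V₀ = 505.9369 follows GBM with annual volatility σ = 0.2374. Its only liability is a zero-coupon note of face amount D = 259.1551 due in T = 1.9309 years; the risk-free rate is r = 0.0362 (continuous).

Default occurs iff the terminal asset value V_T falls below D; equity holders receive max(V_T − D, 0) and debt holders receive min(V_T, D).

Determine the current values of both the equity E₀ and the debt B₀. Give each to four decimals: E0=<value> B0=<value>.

E0=264.7752 B0=241.1617

d₁ = [ln(V₀/D) + (r + σ²/2)T] / (σ√T)
   = [ln(505.9369/259.1551) + (0.0362 + 0.5·0.2374²)·1.9309] / (0.2374·√1.9309)
   = [0.668985 + 0.124310] / 0.329884 = 2.404774
d₂ = d₁ − σ√T = 2.404774 − 0.329884 = 2.074891
N(d₁) = 0.991909,  N(d₂) = 0.981002,  e^(−rT) = 0.932488
E₀ = V₀·N(d₁) − D·e^(−rT)·N(d₂)
   = 505.9369·0.991909 − 259.1551·0.932488·0.981002 = 264.775247
B₀ = V₀ − E₀ = 505.9369 − 264.775247 = 241.161653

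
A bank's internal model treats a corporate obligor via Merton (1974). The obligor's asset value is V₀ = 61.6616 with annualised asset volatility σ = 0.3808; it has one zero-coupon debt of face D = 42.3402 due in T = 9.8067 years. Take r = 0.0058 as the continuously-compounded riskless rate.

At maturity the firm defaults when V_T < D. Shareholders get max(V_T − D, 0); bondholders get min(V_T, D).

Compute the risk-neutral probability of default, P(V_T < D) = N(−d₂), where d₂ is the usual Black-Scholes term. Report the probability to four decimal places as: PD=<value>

d₁ = [ln(V₀/D) + (r + σ²/2)T] / (σ√T)
   = [ln(61.6616/42.3402) + (0.0058 + 0.5·0.3808²)·9.8067] / (0.3808·√9.8067)
   = [0.375924 + 0.767907] / 1.192500 = 0.959188
d₂ = d₁ − σ√T = 0.959188 − 1.192500 = -0.233312
risk-neutral PD = N(−d₂) = N(0.233312) = 0.592241

PD=0.5922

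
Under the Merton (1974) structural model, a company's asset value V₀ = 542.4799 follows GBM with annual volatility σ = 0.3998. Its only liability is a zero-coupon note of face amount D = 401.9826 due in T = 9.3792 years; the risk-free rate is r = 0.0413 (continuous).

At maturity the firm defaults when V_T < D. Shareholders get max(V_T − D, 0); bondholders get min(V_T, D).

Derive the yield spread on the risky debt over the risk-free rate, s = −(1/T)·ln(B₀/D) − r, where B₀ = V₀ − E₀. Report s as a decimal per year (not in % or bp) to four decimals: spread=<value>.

d₁ = [ln(V₀/D) + (r + σ²/2)T] / (σ√T)
   = [ln(542.4799/401.9826) + (0.0413 + 0.5·0.3998²)·9.3792] / (0.3998·√9.3792)
   = [0.299742 + 1.136947] / 1.224407 = 1.173376
d₂ = d₁ − σ√T = 1.173376 − 1.224407 = -0.051031
N(d₁) = 0.879677,  N(d₂) = 0.479650,  e^(−rT) = 0.678846
E₀ = V₀·N(d₁) − D·e^(−rT)·N(d₂)
   = 542.4799·0.879677 − 401.9826·0.678846·0.479650 = 346.318252
B₀ = V₀ − E₀ = 542.4799 − 346.318252 = 196.161648
spread = −(1/T)·ln(B₀/D) − r = −(1/9.3792)·ln(196.161648/401.9826) − 0.0413 = 0.03519584

spread=0.0352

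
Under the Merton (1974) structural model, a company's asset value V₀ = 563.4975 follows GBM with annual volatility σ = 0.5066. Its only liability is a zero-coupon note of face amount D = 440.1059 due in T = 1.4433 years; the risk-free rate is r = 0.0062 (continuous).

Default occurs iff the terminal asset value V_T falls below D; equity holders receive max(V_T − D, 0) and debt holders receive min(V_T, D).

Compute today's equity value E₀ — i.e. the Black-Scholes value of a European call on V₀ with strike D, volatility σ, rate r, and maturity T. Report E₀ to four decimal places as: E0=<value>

E0=193.2125

d₁ = [ln(V₀/D) + (r + σ²/2)T] / (σ√T)
   = [ln(563.4975/440.1059) + (0.0062 + 0.5·0.5066²)·1.4433] / (0.5066·√1.4433)
   = [0.247148 + 0.194155] / 0.608616 = 0.725092
d₂ = d₁ − σ√T = 0.725092 − 0.608616 = 0.116476
N(d₁) = 0.765802,  N(d₂) = 0.546362,  e^(−rT) = 0.991091
E₀ = V₀·N(d₁) − D·e^(−rT)·N(d₂)
   = 563.4975·0.765802 − 440.1059·0.991091·0.546362 = 193.212489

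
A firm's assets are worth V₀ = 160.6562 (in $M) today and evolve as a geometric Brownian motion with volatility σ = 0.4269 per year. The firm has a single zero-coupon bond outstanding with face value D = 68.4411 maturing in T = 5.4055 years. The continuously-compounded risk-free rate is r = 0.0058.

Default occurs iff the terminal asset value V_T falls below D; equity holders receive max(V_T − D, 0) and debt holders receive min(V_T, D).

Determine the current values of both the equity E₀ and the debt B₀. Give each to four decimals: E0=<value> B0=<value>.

d₁ = [ln(V₀/D) + (r + σ²/2)T] / (σ√T)
   = [ln(160.6562/68.4411) + (0.0058 + 0.5·0.4269²)·5.4055] / (0.4269·√5.4055)
   = [0.853293 + 0.523911] / 0.992531 = 1.387568
d₂ = d₁ − σ√T = 1.387568 − 0.992531 = 0.395037
N(d₁) = 0.917366,  N(d₂) = 0.653592,  e^(−rT) = 0.969134
E₀ = V₀·N(d₁) − D·e^(−rT)·N(d₂)
   = 160.6562·0.917366 − 68.4411·0.969134·0.653592 = 104.028610
B₀ = V₀ − E₀ = 160.6562 − 104.028610 = 56.627590

E0=104.0286 B0=56.6276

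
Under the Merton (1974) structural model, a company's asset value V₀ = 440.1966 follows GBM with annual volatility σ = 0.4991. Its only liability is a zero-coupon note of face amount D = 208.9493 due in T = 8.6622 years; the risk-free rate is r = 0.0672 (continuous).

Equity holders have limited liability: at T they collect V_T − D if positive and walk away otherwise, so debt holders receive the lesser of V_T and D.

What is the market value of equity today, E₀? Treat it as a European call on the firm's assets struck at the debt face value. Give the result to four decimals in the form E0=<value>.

d₁ = [ln(V₀/D) + (r + σ²/2)T] / (σ√T)
   = [ln(440.1966/208.9493) + (0.0672 + 0.5·0.4991²)·8.6622] / (0.4991·√8.6622)
   = [0.745130 + 1.660980] / 1.468932 = 1.638000
d₂ = d₁ − σ√T = 1.638000 − 1.468932 = 0.169068
N(d₁) = 0.949289,  N(d₂) = 0.567128,  e^(−rT) = 0.558724
E₀ = V₀·N(d₁) − D·e^(−rT)·N(d₂)
   = 440.1966·0.949289 − 208.9493·0.558724·0.567128 = 351.664465

E0=351.6645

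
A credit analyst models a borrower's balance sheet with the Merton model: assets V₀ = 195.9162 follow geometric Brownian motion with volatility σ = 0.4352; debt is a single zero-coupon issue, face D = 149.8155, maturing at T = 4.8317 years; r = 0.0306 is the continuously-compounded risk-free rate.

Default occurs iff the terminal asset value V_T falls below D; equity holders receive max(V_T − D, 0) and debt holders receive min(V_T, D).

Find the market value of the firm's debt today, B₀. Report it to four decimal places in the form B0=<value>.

B0=97.7511

d₁ = [ln(V₀/D) + (r + σ²/2)T] / (σ√T)
   = [ln(195.9162/149.8155) + (0.0306 + 0.5·0.4352²)·4.8317] / (0.4352·√4.8317)
   = [0.268282 + 0.605410] / 0.956619 = 0.913313
d₂ = d₁ − σ√T = 0.913313 − 0.956619 = -0.043306
N(d₁) = 0.819461,  N(d₂) = 0.482729,  e^(−rT) = 0.862560
E₀ = V₀·N(d₁) − D·e^(−rT)·N(d₂)
   = 195.9162·0.819461 − 149.8155·0.862560·0.482729 = 98.165080
B₀ = V₀ − E₀ = 195.9162 − 98.165080 = 97.751120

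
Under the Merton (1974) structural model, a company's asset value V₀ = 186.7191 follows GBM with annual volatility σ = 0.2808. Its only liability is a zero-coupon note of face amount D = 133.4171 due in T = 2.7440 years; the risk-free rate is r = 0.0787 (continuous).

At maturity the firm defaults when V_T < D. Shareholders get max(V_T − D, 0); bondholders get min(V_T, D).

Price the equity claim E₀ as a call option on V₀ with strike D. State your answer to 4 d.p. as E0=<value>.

E0=82.9446

d₁ = [ln(V₀/D) + (r + σ²/2)T] / (σ√T)
   = [ln(186.7191/133.4171) + (0.0787 + 0.5·0.2808²)·2.7440] / (0.2808·√2.7440)
   = [0.336125 + 0.324133] / 0.465146 = 1.419465
d₂ = d₁ − σ√T = 1.419465 − 0.465146 = 0.954319
N(d₁) = 0.922118,  N(d₂) = 0.830039,  e^(−rT) = 0.805773
E₀ = V₀·N(d₁) − D·e^(−rT)·N(d₂)
   = 186.7191·0.922118 − 133.4171·0.805773·0.830039 = 82.944633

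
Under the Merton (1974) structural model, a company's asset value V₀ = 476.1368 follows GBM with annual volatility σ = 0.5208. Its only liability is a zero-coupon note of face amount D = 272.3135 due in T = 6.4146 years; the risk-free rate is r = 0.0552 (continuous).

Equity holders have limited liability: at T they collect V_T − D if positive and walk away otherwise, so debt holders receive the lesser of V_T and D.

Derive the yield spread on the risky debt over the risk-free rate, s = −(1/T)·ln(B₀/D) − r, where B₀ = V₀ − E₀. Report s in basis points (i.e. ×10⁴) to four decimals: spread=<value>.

spread=484.5240

d₁ = [ln(V₀/D) + (r + σ²/2)T] / (σ√T)
   = [ln(476.1368/272.3135) + (0.0552 + 0.5·0.5208²)·6.4146] / (0.5208·√6.4146)
   = [0.558751 + 1.224010] / 1.319033 = 1.351567
d₂ = d₁ − σ√T = 1.351567 − 1.319033 = 0.032533
N(d₁) = 0.911743,  N(d₂) = 0.512977,  e^(−rT) = 0.701815
E₀ = V₀·N(d₁) − D·e^(−rT)·N(d₂)
   = 476.1368·0.911743 − 272.3135·0.701815·0.512977 = 336.077583
B₀ = V₀ − E₀ = 476.1368 − 336.077583 = 140.059217
spread = −(1/T)·ln(B₀/D) − r = −(1/6.4146)·ln(140.059217/272.3135) − 0.0552 = 0.04845240
in basis points: 0.04845240 × 10⁴ = 484.5240 bp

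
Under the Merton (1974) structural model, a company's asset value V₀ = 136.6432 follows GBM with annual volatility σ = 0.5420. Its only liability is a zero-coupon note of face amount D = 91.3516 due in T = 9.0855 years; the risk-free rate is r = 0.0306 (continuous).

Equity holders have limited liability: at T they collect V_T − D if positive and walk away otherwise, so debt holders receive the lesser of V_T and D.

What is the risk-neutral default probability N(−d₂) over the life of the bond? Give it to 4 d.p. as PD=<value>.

PD=0.6555

d₁ = [ln(V₀/D) + (r + σ²/2)T] / (σ√T)
   = [ln(136.6432/91.3516) + (0.0306 + 0.5·0.5420²)·9.0855] / (0.5420·√9.0855)
   = [0.402657 + 1.612513] / 1.633705 = 1.233497
d₂ = d₁ − σ√T = 1.233497 − 1.633705 = -0.400209
risk-neutral PD = N(−d₂) = N(0.400209) = 0.655499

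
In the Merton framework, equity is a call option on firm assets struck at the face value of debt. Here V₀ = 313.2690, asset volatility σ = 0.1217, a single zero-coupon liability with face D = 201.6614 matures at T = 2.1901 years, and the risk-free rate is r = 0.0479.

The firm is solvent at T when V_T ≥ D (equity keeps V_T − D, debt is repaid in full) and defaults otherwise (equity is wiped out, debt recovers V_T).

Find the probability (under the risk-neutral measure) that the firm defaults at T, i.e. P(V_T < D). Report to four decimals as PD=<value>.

d₁ = [ln(V₀/D) + (r + σ²/2)T] / (σ√T)
   = [ln(313.2690/201.6614) + (0.0479 + 0.5·0.1217²)·2.1901] / (0.1217·√2.1901)
   = [0.440472 + 0.121124] / 0.180104 = 3.118186
d₂ = d₁ − σ√T = 3.118186 − 0.180104 = 2.938082
risk-neutral PD = N(−d₂) = N(-2.938082) = 0.001651

PD=0.0017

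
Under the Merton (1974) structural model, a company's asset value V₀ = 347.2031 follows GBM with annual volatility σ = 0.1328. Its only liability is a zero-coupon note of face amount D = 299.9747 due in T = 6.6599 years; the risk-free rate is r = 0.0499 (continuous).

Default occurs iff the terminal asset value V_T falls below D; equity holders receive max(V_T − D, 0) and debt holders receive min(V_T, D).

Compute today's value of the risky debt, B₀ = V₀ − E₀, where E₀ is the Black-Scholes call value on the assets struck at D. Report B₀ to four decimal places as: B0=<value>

B0=211.7304

d₁ = [ln(V₀/D) + (r + σ²/2)T] / (σ√T)
   = [ln(347.2031/299.9747) + (0.0499 + 0.5·0.1328²)·6.6599] / (0.1328·√6.6599)
   = [0.146212 + 0.391055] / 0.342714 = 1.567684
d₂ = d₁ − σ√T = 1.567684 − 0.342714 = 1.224970
N(d₁) = 0.941523,  N(d₂) = 0.889707,  e^(−rT) = 0.717251
E₀ = V₀·N(d₁) − D·e^(−rT)·N(d₂)
   = 347.2031·0.941523 − 299.9747·0.717251·0.889707 = 135.472702
B₀ = V₀ − E₀ = 347.2031 − 135.472702 = 211.730398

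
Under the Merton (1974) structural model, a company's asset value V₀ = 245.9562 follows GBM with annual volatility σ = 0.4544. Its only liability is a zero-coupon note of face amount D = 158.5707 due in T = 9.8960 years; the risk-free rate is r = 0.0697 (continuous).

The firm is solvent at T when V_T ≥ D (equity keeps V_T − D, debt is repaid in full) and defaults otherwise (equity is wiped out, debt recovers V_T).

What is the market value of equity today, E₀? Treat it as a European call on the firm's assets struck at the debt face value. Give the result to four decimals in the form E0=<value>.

d₁ = [ln(V₀/D) + (r + σ²/2)T] / (σ√T)
   = [ln(245.9562/158.5707) + (0.0697 + 0.5·0.4544²)·9.8960] / (0.4544·√9.8960)
   = [0.438953 + 1.711411] / 1.429447 = 1.504332
d₂ = d₁ − σ√T = 1.504332 − 1.429447 = 0.074885
N(d₁) = 0.933752,  N(d₂) = 0.529847,  e^(−rT) = 0.501701
E₀ = V₀·N(d₁) − D·e^(−rT)·N(d₂)
   = 245.9562·0.933752 − 158.5707·0.501701·0.529847 = 187.510116

E0=187.5101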